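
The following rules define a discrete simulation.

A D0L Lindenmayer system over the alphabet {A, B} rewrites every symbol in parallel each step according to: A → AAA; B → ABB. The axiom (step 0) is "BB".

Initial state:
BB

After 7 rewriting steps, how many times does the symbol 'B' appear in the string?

k=0  BB
k=1  ABBABB
k=2  AAAABBABBAAAABBABB
k=3  AAAAAAAAAAAAABBABBAAAABBABBAAAAAAAAAAAAABBABBAAAABBABB
k=4  AAAAAAAAAAAAAAAAAAAAAAAAAAAAAAAAAAAAAAAABBABBAAAABBABBAAAA…AAAAAAAAAAAAAAAAABBABBAAAABBABBAAAAAAAAAAAAABBABBAAAABBABB  (len 162)
k=5  AAAAAAAAAAAAAAAAAAAAAAAAAAAAAAAAAAAAAAAAAAAAAAAAAAAAAAAAAA…AAAAAAAAAAAAAAAAABBABBAAAABBABBAAAAAAAAAAAAABBABBAAAABBABB  (len 486)
k=6  AAAAAAAAAAAAAAAAAAAAAAAAAAAAAAAAAAAAAAAAAAAAAAAAAAAAAAAAAA…AAAAAAAAAAAAAAAAABBABBAAAABBABBAAAAAAAAAAAAABBABBAAAABBABB  (len 1458)
k=7  AAAAAAAAAAAAAAAAAAAAAAAAAAAAAAAAAAAAAAAAAAAAAAAAAAAAAAAAAA…AAAAAAAAAAAAAAAAABBABBAAAABBABBAAAAAAAAAAAAABBABBAAAABBABB  (len 4374)

256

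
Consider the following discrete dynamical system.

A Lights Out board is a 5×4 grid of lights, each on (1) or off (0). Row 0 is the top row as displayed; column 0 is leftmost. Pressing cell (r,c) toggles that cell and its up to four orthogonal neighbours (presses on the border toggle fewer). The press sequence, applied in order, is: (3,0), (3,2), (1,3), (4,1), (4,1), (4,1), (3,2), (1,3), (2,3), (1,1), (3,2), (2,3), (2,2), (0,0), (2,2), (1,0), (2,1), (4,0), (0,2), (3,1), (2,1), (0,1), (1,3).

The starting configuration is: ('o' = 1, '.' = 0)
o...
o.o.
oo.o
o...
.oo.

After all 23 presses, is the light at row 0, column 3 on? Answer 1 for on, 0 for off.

0

step 0: o...
o.o.
oo.o
o...
.oo.
step 1: o...
o.o.
.o.o
.o..
ooo.
step 2: o...
o.o.
.ooo
..oo
oo..
step 3: o..o
o..o
.oo.
..oo
oo..
step 4: o..o
o..o
.oo.
.ooo
..o.
step 5: o..o
o..o
.oo.
..oo
oo..
step 6: o..o
o..o
.oo.
.ooo
..o.
step 7: o..o
o..o
.o..
....
....
step 8: o...
o.o.
.o.o
....
....
step 9: o...
o.oo
.oo.
...o
....
step 10: oo..
.o.o
..o.
...o
....
step 11: oo..
.o.o
....
.oo.
..o.
step 12: oo..
.o..
..oo
.ooo
..o.
step 13: oo..
.oo.
.o..
.o.o
..o.
step 14: ....
ooo.
.o..
.o.o
..o.
step 15: ....
oo..
..oo
.ooo
..o.
step 16: o...
....
o.oo
.ooo
..o.
step 17: o...
.o..
.o.o
..oo
..o.
step 18: o...
.o..
.o.o
o.oo
ooo.
step 19: oooo
.oo.
.o.o
o.oo
ooo.
step 20: oooo
.oo.
...o
.o.o
o.o.
step 21: oooo
..o.
oooo
...o
o.o.
step 22: ...o
.oo.
oooo
...o
o.o.
step 23: ....
.o.o
ooo.
...o
o.o.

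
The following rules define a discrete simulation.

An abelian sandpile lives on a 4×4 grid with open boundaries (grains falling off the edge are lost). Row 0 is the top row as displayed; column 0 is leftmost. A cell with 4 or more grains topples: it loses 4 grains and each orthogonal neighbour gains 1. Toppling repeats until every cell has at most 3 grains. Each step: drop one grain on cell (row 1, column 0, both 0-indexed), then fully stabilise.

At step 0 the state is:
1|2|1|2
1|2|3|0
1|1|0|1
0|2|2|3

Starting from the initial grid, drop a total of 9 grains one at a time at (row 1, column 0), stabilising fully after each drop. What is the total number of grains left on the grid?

k=0  1|2|1|2
1|2|3|0
1|1|0|1
0|2|2|3
k=1  1|2|1|2
2|2|3|0
1|1|0|1
0|2|2|3
k=2  1|2|1|2
3|2|3|0
1|1|0|1
0|2|2|3
k=3  2|2|1|2
0|3|3|0
2|1|0|1
0|2|2|3
k=4  2|2|1|2
1|3|3|0
2|1|0|1
0|2|2|3
k=5  2|2|1|2
2|3|3|0
2|1|0|1
0|2|2|3
k=6  2|2|1|2
3|3|3|0
2|1|0|1
0|2|2|3
k=7  3|3|2|2
1|1|0|1
3|2|1|1
0|2|2|3
k=8  3|3|2|2
2|1|0|1
3|2|1|1
0|2|2|3
k=9  3|3|2|2
3|1|0|1
3|2|1|1
0|2|2|3

29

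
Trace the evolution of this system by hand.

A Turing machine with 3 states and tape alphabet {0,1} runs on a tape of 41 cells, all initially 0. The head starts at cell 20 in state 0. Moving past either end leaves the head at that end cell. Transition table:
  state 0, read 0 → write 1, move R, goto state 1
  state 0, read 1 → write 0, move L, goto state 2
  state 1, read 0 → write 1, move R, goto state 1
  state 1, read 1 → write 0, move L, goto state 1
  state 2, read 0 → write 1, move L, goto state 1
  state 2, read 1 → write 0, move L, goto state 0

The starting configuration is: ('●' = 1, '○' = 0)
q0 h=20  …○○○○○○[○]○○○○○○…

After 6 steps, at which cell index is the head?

26

k=0  q0 h=20  …○○○○○○[○]○○○○○○…
k=1  q1 h=21  …○○○○○●[○]○○○○○○…
k=2  q1 h=22  …○○○○●●[○]○○○○○○…
k=3  q1 h=23  …○○○●●●[○]○○○○○○…
k=4  q1 h=24  …○○●●●●[○]○○○○○○…
k=5  q1 h=25  …○●●●●●[○]○○○○○○…
k=6  q1 h=26  …●●●●●●[○]○○○○○○…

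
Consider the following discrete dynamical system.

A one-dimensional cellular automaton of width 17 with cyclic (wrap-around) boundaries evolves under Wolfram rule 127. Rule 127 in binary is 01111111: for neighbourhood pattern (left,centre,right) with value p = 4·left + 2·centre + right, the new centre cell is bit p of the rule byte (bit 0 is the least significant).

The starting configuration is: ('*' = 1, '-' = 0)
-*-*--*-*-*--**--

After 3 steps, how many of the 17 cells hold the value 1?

k=0  -*-*--*-*-*--**--
k=1  *****************
k=2  -----------------
k=3  *****************

17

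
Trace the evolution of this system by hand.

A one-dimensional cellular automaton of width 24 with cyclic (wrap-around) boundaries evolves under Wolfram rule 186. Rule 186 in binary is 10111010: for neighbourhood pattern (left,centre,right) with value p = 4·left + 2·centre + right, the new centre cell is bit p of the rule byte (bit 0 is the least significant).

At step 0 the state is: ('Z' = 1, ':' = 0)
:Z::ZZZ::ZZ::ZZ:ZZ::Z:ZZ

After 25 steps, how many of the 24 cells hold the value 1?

17

t=0: :Z::ZZZ::ZZ::ZZ:ZZ::Z:ZZ
t=1: Z:ZZZZ:ZZZ:ZZZ:ZZ:ZZ:ZZ:
t=2: :ZZZZ:ZZZ:ZZZ:ZZ:ZZ:ZZ:Z
t=3: ZZZZ:ZZZ:ZZZ:ZZ:ZZ:ZZ:Z:
t=4: ZZZ:ZZZ:ZZZ:ZZ:ZZ:ZZ:Z:Z
t=5: ZZ:ZZZ:ZZZ:ZZ:ZZ:ZZ:Z:ZZ
t=6: Z:ZZZ:ZZZ:ZZ:ZZ:ZZ:Z:ZZZ
t=7: :ZZZ:ZZZ:ZZ:ZZ:ZZ:Z:ZZZZ
t=8: ZZZ:ZZZ:ZZ:ZZ:ZZ:Z:ZZZZ:
t=9: ZZ:ZZZ:ZZ:ZZ:ZZ:Z:ZZZZ:Z
t=10: Z:ZZZ:ZZ:ZZ:ZZ:Z:ZZZZ:ZZ
t=11: :ZZZ:ZZ:ZZ:ZZ:Z:ZZZZ:ZZZ
t=12: ZZZ:ZZ:ZZ:ZZ:Z:ZZZZ:ZZZ:
t=13: ZZ:ZZ:ZZ:ZZ:Z:ZZZZ:ZZZ:Z
t=14: Z:ZZ:ZZ:ZZ:Z:ZZZZ:ZZZ:ZZ
t=15: :ZZ:ZZ:ZZ:Z:ZZZZ:ZZZ:ZZZ
t=16: ZZ:ZZ:ZZ:Z:ZZZZ:ZZZ:ZZZ:
t=17: Z:ZZ:ZZ:Z:ZZZZ:ZZZ:ZZZ:Z
t=18: :ZZ:ZZ:Z:ZZZZ:ZZZ:ZZZ:ZZ
t=19: ZZ:ZZ:Z:ZZZZ:ZZZ:ZZZ:ZZ:
t=20: Z:ZZ:Z:ZZZZ:ZZZ:ZZZ:ZZ:Z
t=21: :ZZ:Z:ZZZZ:ZZZ:ZZZ:ZZ:ZZ
t=22: ZZ:Z:ZZZZ:ZZZ:ZZZ:ZZ:ZZ:
t=23: Z:Z:ZZZZ:ZZZ:ZZZ:ZZ:ZZ:Z
t=24: :Z:ZZZZ:ZZZ:ZZZ:ZZ:ZZ:ZZ
t=25: Z:ZZZZ:ZZZ:ZZZ:ZZ:ZZ:ZZ:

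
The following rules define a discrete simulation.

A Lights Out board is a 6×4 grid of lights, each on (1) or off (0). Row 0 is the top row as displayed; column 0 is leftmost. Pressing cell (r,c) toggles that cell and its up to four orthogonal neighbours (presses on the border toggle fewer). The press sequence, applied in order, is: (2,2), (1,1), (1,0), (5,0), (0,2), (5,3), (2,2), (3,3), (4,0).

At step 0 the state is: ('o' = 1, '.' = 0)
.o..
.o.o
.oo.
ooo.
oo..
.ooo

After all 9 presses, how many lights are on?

12

k=0  .o..
.o.o
.oo.
ooo.
oo..
.ooo
k=1  .o..
.ooo
...o
oo..
oo..
.ooo
k=2  ....
o..o
.o.o
oo..
oo..
.ooo
k=3  o...
.o.o
oo.o
oo..
oo..
.ooo
k=4  o...
.o.o
oo.o
oo..
.o..
o.oo
k=5  oooo
.ooo
oo.o
oo..
.o..
o.oo
k=6  oooo
.ooo
oo.o
oo..
.o.o
o...
k=7  oooo
.o.o
o.o.
ooo.
.o.o
o...
k=8  oooo
.o.o
o.oo
oo.o
.o..
o...
k=9  oooo
.o.o
o.oo
.o.o
o...
....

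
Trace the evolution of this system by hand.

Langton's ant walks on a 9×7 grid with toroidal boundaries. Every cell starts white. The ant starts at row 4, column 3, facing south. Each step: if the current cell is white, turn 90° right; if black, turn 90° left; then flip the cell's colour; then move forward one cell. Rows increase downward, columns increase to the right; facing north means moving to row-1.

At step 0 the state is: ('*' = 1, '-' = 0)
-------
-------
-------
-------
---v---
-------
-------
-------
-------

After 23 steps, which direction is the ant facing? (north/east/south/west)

west

step 0: -------
-------
-------
-------
---v---
-------
-------
-------
-------
step 1: -------
-------
-------
-------
--<*---
-------
-------
-------
-------
step 2: -------
-------
-------
--^----
--**---
-------
-------
-------
-------
step 3: -------
-------
-------
--*>---
--**---
-------
-------
-------
-------
step 4: -------
-------
-------
--**---
--*v---
-------
-------
-------
-------
step 5: -------
-------
-------
--**---
--*->--
-------
-------
-------
-------
step 6: -------
-------
-------
--**---
--*-*--
----v--
-------
-------
-------
step 7: -------
-------
-------
--**---
--*-*--
---<*--
-------
-------
-------
step 8: -------
-------
-------
--**---
--*^*--
---**--
-------
-------
-------
step 9: -------
-------
-------
--**---
--**>--
---**--
-------
-------
-------
step 10: -------
-------
-------
--**^--
--**---
---**--
-------
-------
-------
step 11: -------
-------
-------
--***>-
--**---
---**--
-------
-------
-------
step 12: -------
-------
-------
--****-
--**-v-
---**--
-------
-------
-------
step 13: -------
-------
-------
--****-
--**<*-
---**--
-------
-------
-------
step 14: -------
-------
-------
--**^*-
--****-
---**--
-------
-------
-------
step 15: -------
-------
-------
--*<-*-
--****-
---**--
-------
-------
-------
step 16: -------
-------
-------
--*--*-
--*v**-
---**--
-------
-------
-------
step 17: -------
-------
-------
--*--*-
--*->*-
---**--
-------
-------
-------
step 18: -------
-------
-------
--*-^*-
--*--*-
---**--
-------
-------
-------
step 19: -------
-------
-------
--*-*>-
--*--*-
---**--
-------
-------
-------
step 20: -------
-------
-----^-
--*-*--
--*--*-
---**--
-------
-------
-------
step 21: -------
-------
-----*>
--*-*--
--*--*-
---**--
-------
-------
-------
step 22: -------
-------
-----**
--*-*-v
--*--*-
---**--
-------
-------
-------
step 23: -------
-------
-----**
--*-*<*
--*--*-
---**--
-------
-------
-------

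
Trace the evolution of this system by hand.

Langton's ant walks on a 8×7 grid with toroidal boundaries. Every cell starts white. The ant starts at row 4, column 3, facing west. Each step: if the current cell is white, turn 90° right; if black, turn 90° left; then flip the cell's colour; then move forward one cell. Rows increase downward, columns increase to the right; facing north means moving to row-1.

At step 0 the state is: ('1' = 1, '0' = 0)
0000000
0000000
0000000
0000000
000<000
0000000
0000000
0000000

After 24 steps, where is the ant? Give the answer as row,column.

t=0: 0000000
0000000
0000000
0000000
000<000
0000000
0000000
0000000
t=1: 0000000
0000000
0000000
000^000
0001000
0000000
0000000
0000000
t=2: 0000000
0000000
0000000
0001>00
0001000
0000000
0000000
0000000
t=3: 0000000
0000000
0000000
0001100
0001v00
0000000
0000000
0000000
t=4: 0000000
0000000
0000000
0001100
000<100
0000000
0000000
0000000
t=5: 0000000
0000000
0000000
0001100
0000100
000v000
0000000
0000000
t=6: 0000000
0000000
0000000
0001100
0000100
00<1000
0000000
0000000
t=7: 0000000
0000000
0000000
0001100
00^0100
0011000
0000000
0000000
t=8: 0000000
0000000
0000000
0001100
001>100
0011000
0000000
0000000
t=9: 0000000
0000000
0000000
0001100
0011100
001v000
0000000
0000000
t=10: 0000000
0000000
0000000
0001100
0011100
0010>00
0000000
0000000
t=11: 0000000
0000000
0000000
0001100
0011100
0010100
0000v00
0000000
t=12: 0000000
0000000
0000000
0001100
0011100
0010100
000<100
0000000
t=13: 0000000
0000000
0000000
0001100
0011100
001^100
0001100
0000000
t=14: 0000000
0000000
0000000
0001100
0011100
0011>00
0001100
0000000
t=15: 0000000
0000000
0000000
0001100
0011^00
0011000
0001100
0000000
t=16: 0000000
0000000
0000000
0001100
001<000
0011000
0001100
0000000
t=17: 0000000
0000000
0000000
0001100
0010000
001v000
0001100
0000000
t=18: 0000000
0000000
0000000
0001100
0010000
0010>00
0001100
0000000
t=19: 0000000
0000000
0000000
0001100
0010000
0010100
0001v00
0000000
t=20: 0000000
0000000
0000000
0001100
0010000
0010100
00010>0
0000000
t=21: 0000000
0000000
0000000
0001100
0010000
0010100
0001010
00000v0
t=22: 0000000
0000000
0000000
0001100
0010000
0010100
0001010
0000<10
t=23: 0000000
0000000
0000000
0001100
0010000
0010100
0001^10
0000110
t=24: 0000000
0000000
0000000
0001100
0010000
0010100
00011>0
0000110

6,5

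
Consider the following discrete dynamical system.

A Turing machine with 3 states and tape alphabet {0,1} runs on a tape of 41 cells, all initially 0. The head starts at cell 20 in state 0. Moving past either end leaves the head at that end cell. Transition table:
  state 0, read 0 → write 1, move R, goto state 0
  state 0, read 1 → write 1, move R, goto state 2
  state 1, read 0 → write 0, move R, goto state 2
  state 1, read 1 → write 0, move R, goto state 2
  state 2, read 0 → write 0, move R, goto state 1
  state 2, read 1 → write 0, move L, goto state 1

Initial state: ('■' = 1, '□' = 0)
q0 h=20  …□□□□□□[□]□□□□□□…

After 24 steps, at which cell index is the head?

gen 0: q0 h=20  …□□□□□□[□]□□□□□□…
gen 1: q0 h=21  …□□□□□■[□]□□□□□□…
gen 2: q0 h=22  …□□□□■■[□]□□□□□□…
gen 3: q0 h=23  …□□□■■■[□]□□□□□□…
gen 4: q0 h=24  …□□■■■■[□]□□□□□□…
gen 5: q0 h=25  …□■■■■■[□]□□□□□□…
gen 6: q0 h=26  …■■■■■■[□]□□□□□□…
gen 7: q0 h=27  …■■■■■■[□]□□□□□□…
gen 8: q0 h=28  …■■■■■■[□]□□□□□□…
gen 9: q0 h=29  …■■■■■■[□]□□□□□□…
gen 10: q0 h=30  …■■■■■■[□]□□□□□□…
gen 11: q0 h=31  …■■■■■■[□]□□□□□□…
gen 12: q0 h=32  …■■■■■■[□]□□□□□□…
gen 13: q0 h=33  …■■■■■■[□]□□□□□□…
gen 14: q0 h=34  …■■■■■■[□]□□□□□□|
gen 15: q0 h=35  …■■■■■■[□]□□□□□|
gen 16: q0 h=36  …■■■■■■[□]□□□□|
gen 17: q0 h=37  …■■■■■■[□]□□□|
gen 18: q0 h=38  …■■■■■■[□]□□|
gen 19: q0 h=39  …■■■■■■[□]□|
gen 20: q0 h=40  …■■■■■■[□]|
gen 21: q0 h=40  …■■■■■■[■]|
gen 22: q2 h=40  …■■■■■■[■]|
gen 23: q1 h=39  …■■■■■■[■]□|
gen 24: q2 h=40  …■■■■■□[□]|

40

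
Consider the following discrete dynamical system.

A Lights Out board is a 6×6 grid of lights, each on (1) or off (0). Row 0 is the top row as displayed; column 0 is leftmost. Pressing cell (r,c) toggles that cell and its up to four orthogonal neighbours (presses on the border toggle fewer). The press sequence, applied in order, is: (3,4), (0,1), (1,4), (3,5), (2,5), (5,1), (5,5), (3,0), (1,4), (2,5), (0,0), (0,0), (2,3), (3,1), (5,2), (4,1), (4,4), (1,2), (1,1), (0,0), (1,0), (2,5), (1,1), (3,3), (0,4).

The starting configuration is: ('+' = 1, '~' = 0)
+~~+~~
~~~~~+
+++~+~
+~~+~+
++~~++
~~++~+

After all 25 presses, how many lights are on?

14

step 0: +~~+~~
~~~~~+
+++~+~
+~~+~+
++~~++
~~++~+
step 1: +~~+~~
~~~~~+
+++~~~
+~~~+~
++~~~+
~~++~+
step 2: ~+++~~
~+~~~+
+++~~~
+~~~+~
++~~~+
~~++~+
step 3: ~++++~
~+~++~
+++~+~
+~~~+~
++~~~+
~~++~+
step 4: ~++++~
~+~++~
+++~++
+~~~~+
++~~~~
~~++~+
step 5: ~++++~
~+~+++
+++~~~
+~~~~~
++~~~~
~~++~+
step 6: ~++++~
~+~+++
+++~~~
+~~~~~
+~~~~~
++~+~+
step 7: ~++++~
~+~+++
+++~~~
+~~~~~
+~~~~+
++~++~
step 8: ~++++~
~+~+++
~++~~~
~+~~~~
~~~~~+
++~++~
step 9: ~+++~~
~+~~~~
~++~+~
~+~~~~
~~~~~+
++~++~
step 10: ~+++~~
~+~~~+
~++~~+
~+~~~+
~~~~~+
++~++~
step 11: +~++~~
++~~~+
~++~~+
~+~~~+
~~~~~+
++~++~
step 12: ~+++~~
~+~~~+
~++~~+
~+~~~+
~~~~~+
++~++~
step 13: ~+++~~
~+~+~+
~+~+++
~+~+~+
~~~~~+
++~++~
step 14: ~+++~~
~+~+~+
~~~+++
+~++~+
~+~~~+
++~++~
step 15: ~+++~~
~+~+~+
~~~+++
+~++~+
~++~~+
+~+~+~
step 16: ~+++~~
~+~+~+
~~~+++
++++~+
+~~~~+
+++~+~
step 17: ~+++~~
~+~+~+
~~~+++
++++++
+~~++~
+++~~~
step 18: ~+~+~~
~~+~~+
~~++++
++++++
+~~++~
+++~~~
step 19: ~~~+~~
++~~~+
~+++++
++++++
+~~++~
+++~~~
step 20: ++~+~~
~+~~~+
~+++++
++++++
+~~++~
+++~~~
step 21: ~+~+~~
+~~~~+
++++++
++++++
+~~++~
+++~~~
step 22: ~+~+~~
+~~~~~
++++~~
+++++~
+~~++~
+++~~~
step 23: ~~~+~~
~++~~~
+~++~~
+++++~
+~~++~
+++~~~
step 24: ~~~+~~
~++~~~
+~+~~~
++~~~~
+~~~+~
+++~~~
step 25: ~~~~++
~++~+~
+~+~~~
++~~~~
+~~~+~
+++~~~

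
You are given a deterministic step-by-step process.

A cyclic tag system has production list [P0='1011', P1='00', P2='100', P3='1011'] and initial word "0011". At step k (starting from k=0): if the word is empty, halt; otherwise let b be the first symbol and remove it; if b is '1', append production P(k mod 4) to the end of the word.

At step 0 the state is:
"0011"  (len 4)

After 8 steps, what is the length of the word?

11

step 0: "0011"  (len 4)
step 1: "011"  (len 3)
step 2: "11"  (len 2)
step 3: "1100"  (len 4)
step 4: "1001011"  (len 7)
step 5: "0010111011"  (len 10)
step 6: "010111011"  (len 9)
step 7: "10111011"  (len 8)
step 8: "01110111011"  (len 11)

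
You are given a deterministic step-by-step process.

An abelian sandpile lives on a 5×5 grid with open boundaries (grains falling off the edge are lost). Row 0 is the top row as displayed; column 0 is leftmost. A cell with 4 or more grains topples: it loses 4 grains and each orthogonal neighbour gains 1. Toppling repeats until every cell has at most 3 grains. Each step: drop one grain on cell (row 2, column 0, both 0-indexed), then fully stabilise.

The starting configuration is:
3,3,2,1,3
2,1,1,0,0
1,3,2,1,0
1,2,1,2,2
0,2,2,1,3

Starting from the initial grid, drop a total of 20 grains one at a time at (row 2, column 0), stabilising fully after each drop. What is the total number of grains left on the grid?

t=0: 3,3,2,1,3
2,1,1,0,0
1,3,2,1,0
1,2,1,2,2
0,2,2,1,3
t=1: 3,3,2,1,3
2,1,1,0,0
2,3,2,1,0
1,2,1,2,2
0,2,2,1,3
t=2: 3,3,2,1,3
2,1,1,0,0
3,3,2,1,0
1,2,1,2,2
0,2,2,1,3
t=3: 3,3,2,1,3
3,2,1,0,0
1,0,3,1,0
2,3,1,2,2
0,2,2,1,3
t=4: 3,3,2,1,3
3,2,1,0,0
2,0,3,1,0
2,3,1,2,2
0,2,2,1,3
t=5: 3,3,2,1,3
3,2,1,0,0
3,0,3,1,0
2,3,1,2,2
0,2,2,1,3
t=6: 1,1,3,1,3
2,0,2,0,0
1,2,3,1,0
3,3,1,2,2
0,2,2,1,3
t=7: 1,1,3,1,3
2,0,2,0,0
2,2,3,1,0
3,3,1,2,2
0,2,2,1,3
t=8: 1,1,3,1,3
2,0,2,0,0
3,2,3,1,0
3,3,1,2,2
0,2,2,1,3
t=9: 1,1,3,1,3
3,1,3,0,0
2,1,0,2,0
1,1,3,2,2
1,3,2,1,3
t=10: 1,1,3,1,3
3,1,3,0,0
3,1,0,2,0
1,1,3,2,2
1,3,2,1,3
t=11: 2,1,3,1,3
0,2,3,0,0
1,2,0,2,0
2,1,3,2,2
1,3,2,1,3
t=12: 2,1,3,1,3
0,2,3,0,0
2,2,0,2,0
2,1,3,2,2
1,3,2,1,3
t=13: 2,1,3,1,3
0,2,3,0,0
3,2,0,2,0
2,1,3,2,2
1,3,2,1,3
t=14: 2,1,3,1,3
1,2,3,0,0
0,3,0,2,0
3,1,3,2,2
1,3,2,1,3
t=15: 2,1,3,1,3
1,2,3,0,0
1,3,0,2,0
3,1,3,2,2
1,3,2,1,3
t=16: 2,1,3,1,3
1,2,3,0,0
2,3,0,2,0
3,1,3,2,2
1,3,2,1,3
t=17: 2,1,3,1,3
1,2,3,0,0
3,3,0,2,0
3,1,3,2,2
1,3,2,1,3
t=18: 2,1,3,1,3
2,3,3,0,0
2,0,1,2,0
0,3,3,2,2
2,3,2,1,3
t=19: 2,1,3,1,3
2,3,3,0,0
3,0,1,2,0
0,3,3,2,2
2,3,2,1,3
t=20: 2,1,3,1,3
3,3,3,0,0
0,1,1,2,0
1,3,3,2,2
2,3,2,1,3

45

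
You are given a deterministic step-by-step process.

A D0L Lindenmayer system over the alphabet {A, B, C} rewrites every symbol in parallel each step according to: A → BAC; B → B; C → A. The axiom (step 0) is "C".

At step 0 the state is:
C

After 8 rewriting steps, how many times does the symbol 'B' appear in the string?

33

0) C
1) A
2) BAC
3) BBACA
4) BBBACABAC
5) BBBBACABACBBACA
6) BBBBBACABACBBACABBBACABAC
7) BBBBBBACABACBBACABBBACABACBBBBACABACBBACA
8) BBBBBBBACABACBBACABBBACABACBBBBACABACBBACABBBBBACABACBBACABBBACABAC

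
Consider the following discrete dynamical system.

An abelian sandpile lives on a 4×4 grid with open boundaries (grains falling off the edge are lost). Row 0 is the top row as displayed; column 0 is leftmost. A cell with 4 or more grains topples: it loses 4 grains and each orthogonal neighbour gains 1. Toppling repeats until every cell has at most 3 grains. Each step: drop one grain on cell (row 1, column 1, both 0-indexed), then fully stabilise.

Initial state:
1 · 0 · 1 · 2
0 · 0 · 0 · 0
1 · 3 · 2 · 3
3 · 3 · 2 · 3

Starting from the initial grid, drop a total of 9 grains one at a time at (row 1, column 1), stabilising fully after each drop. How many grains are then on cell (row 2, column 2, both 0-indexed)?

step 0: 1 · 0 · 1 · 2
0 · 0 · 0 · 0
1 · 3 · 2 · 3
3 · 3 · 2 · 3
step 1: 1 · 0 · 1 · 2
0 · 1 · 0 · 0
1 · 3 · 2 · 3
3 · 3 · 2 · 3
step 2: 1 · 0 · 1 · 2
0 · 2 · 0 · 0
1 · 3 · 2 · 3
3 · 3 · 2 · 3
step 3: 1 · 0 · 1 · 2
0 · 3 · 0 · 0
1 · 3 · 2 · 3
3 · 3 · 2 · 3
step 4: 1 · 1 · 1 · 2
1 · 1 · 1 · 0
3 · 1 · 3 · 3
0 · 1 · 3 · 3
step 5: 1 · 1 · 1 · 2
1 · 2 · 1 · 0
3 · 1 · 3 · 3
0 · 1 · 3 · 3
step 6: 1 · 1 · 1 · 2
1 · 3 · 1 · 0
3 · 1 · 3 · 3
0 · 1 · 3 · 3
step 7: 1 · 2 · 1 · 2
2 · 0 · 2 · 0
3 · 2 · 3 · 3
0 · 1 · 3 · 3
step 8: 1 · 2 · 1 · 2
2 · 1 · 2 · 0
3 · 2 · 3 · 3
0 · 1 · 3 · 3
step 9: 1 · 2 · 1 · 2
2 · 2 · 2 · 0
3 · 2 · 3 · 3
0 · 1 · 3 · 3

3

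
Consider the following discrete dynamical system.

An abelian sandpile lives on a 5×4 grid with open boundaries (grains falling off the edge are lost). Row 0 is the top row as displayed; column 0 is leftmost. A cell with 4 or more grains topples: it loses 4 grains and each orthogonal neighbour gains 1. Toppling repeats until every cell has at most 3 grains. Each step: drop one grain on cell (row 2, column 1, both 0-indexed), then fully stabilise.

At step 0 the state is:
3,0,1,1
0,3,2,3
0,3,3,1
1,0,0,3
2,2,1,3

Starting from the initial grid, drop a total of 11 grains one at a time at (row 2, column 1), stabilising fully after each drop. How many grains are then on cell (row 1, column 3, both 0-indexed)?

gen 0: 3,0,1,1
0,3,2,3
0,3,3,1
1,0,0,3
2,2,1,3
gen 1: 3,1,2,2
1,1,1,0
1,2,1,3
1,1,1,3
2,2,1,3
gen 2: 3,1,2,2
1,1,1,0
1,3,1,3
1,1,1,3
2,2,1,3
gen 3: 3,1,2,2
1,2,1,0
2,0,2,3
1,2,1,3
2,2,1,3
gen 4: 3,1,2,2
1,2,1,0
2,1,2,3
1,2,1,3
2,2,1,3
gen 5: 3,1,2,2
1,2,1,0
2,2,2,3
1,2,1,3
2,2,1,3
gen 6: 3,1,2,2
1,2,1,0
2,3,2,3
1,2,1,3
2,2,1,3
gen 7: 3,1,2,2
1,3,1,0
3,0,3,3
1,3,1,3
2,2,1,3
gen 8: 3,1,2,2
1,3,1,0
3,1,3,3
1,3,1,3
2,2,1,3
gen 9: 3,1,2,2
1,3,1,0
3,2,3,3
1,3,1,3
2,2,1,3
gen 10: 3,1,2,2
1,3,1,0
3,3,3,3
1,3,1,3
2,2,1,3
gen 11: 3,2,2,2
3,1,3,1
1,0,3,1
3,2,0,2
2,3,3,0

1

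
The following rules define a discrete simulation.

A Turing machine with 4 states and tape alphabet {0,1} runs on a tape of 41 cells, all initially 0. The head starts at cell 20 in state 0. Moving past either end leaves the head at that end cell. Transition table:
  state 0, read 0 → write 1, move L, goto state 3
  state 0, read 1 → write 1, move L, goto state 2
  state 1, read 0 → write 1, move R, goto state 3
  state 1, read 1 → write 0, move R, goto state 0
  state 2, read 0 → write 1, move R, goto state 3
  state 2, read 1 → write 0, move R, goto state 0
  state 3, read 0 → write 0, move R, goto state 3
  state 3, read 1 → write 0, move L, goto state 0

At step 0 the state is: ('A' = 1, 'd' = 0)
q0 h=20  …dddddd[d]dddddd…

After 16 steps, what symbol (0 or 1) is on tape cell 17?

k=0  q0 h=20  …dddddd[d]dddddd…
k=1  q3 h=19  …dddddd[d]Addddd…
k=2  q3 h=20  …dddddd[A]dddddd…
k=3  q0 h=19  …dddddd[d]dddddd…
k=4  q3 h=18  …dddddd[d]Addddd…
k=5  q3 h=19  …dddddd[A]dddddd…
k=6  q0 h=18  …dddddd[d]dddddd…
k=7  q3 h=17  …dddddd[d]Addddd…
k=8  q3 h=18  …dddddd[A]dddddd…
k=9  q0 h=17  …dddddd[d]dddddd…
k=10  q3 h=16  …dddddd[d]Addddd…
k=11  q3 h=17  …dddddd[A]dddddd…
k=12  q0 h=16  …dddddd[d]dddddd…
k=13  q3 h=15  …dddddd[d]Addddd…
k=14  q3 h=16  …dddddd[A]dddddd…
k=15  q0 h=15  …dddddd[d]dddddd…
k=16  q3 h=14  …dddddd[d]Addddd…

0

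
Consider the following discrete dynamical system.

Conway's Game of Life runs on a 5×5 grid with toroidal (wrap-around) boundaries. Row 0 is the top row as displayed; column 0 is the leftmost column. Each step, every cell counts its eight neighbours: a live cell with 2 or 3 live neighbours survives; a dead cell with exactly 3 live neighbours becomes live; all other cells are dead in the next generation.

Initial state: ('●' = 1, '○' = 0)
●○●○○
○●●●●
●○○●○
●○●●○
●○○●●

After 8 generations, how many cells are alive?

16

gen 0: ●○●○○
○●●●●
●○○●○
●○●●○
●○○●●
gen 1: ○○○○○
○○○○○
●○○○○
●○●○○
●○○○○
gen 2: ○○○○○
○○○○○
○●○○○
●○○○●
○●○○○
gen 3: ○○○○○
○○○○○
●○○○○
●●○○○
●○○○○
gen 4: ○○○○○
○○○○○
●●○○○
●●○○●
●●○○○
gen 5: ○○○○○
○○○○○
○●○○●
○○●○●
○●○○●
gen 6: ○○○○○
○○○○○
●○○●○
○●●○●
●○○●○
gen 7: ○○○○○
○○○○○
●●●●●
○●●○○
●●●●●
gen 8: ●●●●●
●●●●●
●○○●●
○○○○○
●○○●●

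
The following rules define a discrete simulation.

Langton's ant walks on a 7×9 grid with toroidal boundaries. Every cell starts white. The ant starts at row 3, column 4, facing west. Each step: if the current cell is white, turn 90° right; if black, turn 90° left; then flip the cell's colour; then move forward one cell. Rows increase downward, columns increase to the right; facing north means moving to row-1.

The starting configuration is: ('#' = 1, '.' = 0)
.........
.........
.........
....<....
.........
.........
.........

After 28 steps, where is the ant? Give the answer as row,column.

t=0: .........
.........
.........
....<....
.........
.........
.........
t=1: .........
.........
....^....
....#....
.........
.........
.........
t=2: .........
.........
....#>...
....#....
.........
.........
.........
t=3: .........
.........
....##...
....#v...
.........
.........
.........
t=4: .........
.........
....##...
....<#...
.........
.........
.........
t=5: .........
.........
....##...
.....#...
....v....
.........
.........
t=6: .........
.........
....##...
.....#...
...<#....
.........
.........
t=7: .........
.........
....##...
...^.#...
...##....
.........
.........
t=8: .........
.........
....##...
...#>#...
...##....
.........
.........
t=9: .........
.........
....##...
...###...
...#v....
.........
.........
t=10: .........
.........
....##...
...###...
...#.>...
.........
.........
t=11: .........
.........
....##...
...###...
...#.#...
.....v...
.........
t=12: .........
.........
....##...
...###...
...#.#...
....<#...
.........
t=13: .........
.........
....##...
...###...
...#^#...
....##...
.........
t=14: .........
.........
....##...
...###...
...##>...
....##...
.........
t=15: .........
.........
....##...
...##^...
...##....
....##...
.........
t=16: .........
.........
....##...
...#<....
...##....
....##...
.........
t=17: .........
.........
....##...
...#.....
...#v....
....##...
.........
t=18: .........
.........
....##...
...#.....
...#.>...
....##...
.........
t=19: .........
.........
....##...
...#.....
...#.#...
....#v...
.........
t=20: .........
.........
....##...
...#.....
...#.#...
....#.>..
.........
t=21: .........
.........
....##...
...#.....
...#.#...
....#.#..
......v..
t=22: .........
.........
....##...
...#.....
...#.#...
....#.#..
.....<#..
t=23: .........
.........
....##...
...#.....
...#.#...
....#^#..
.....##..
t=24: .........
.........
....##...
...#.....
...#.#...
....##>..
.....##..
t=25: .........
.........
....##...
...#.....
...#.#^..
....##...
.....##..
t=26: .........
.........
....##...
...#.....
...#.##>.
....##...
.....##..
t=27: .........
.........
....##...
...#.....
...#.###.
....##.v.
.....##..
t=28: .........
.........
....##...
...#.....
...#.###.
....##<#.
.....##..

5,6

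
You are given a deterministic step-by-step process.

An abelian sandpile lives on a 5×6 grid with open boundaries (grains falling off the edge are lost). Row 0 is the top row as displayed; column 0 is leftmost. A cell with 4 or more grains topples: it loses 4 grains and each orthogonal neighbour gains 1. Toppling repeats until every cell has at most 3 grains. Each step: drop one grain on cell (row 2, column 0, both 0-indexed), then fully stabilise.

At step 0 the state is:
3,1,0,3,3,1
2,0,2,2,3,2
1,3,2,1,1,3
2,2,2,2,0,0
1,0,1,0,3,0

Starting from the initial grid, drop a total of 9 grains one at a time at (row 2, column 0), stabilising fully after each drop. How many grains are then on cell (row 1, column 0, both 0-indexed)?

0) 3,1,0,3,3,1
2,0,2,2,3,2
1,3,2,1,1,3
2,2,2,2,0,0
1,0,1,0,3,0
1) 3,1,0,3,3,1
2,0,2,2,3,2
2,3,2,1,1,3
2,2,2,2,0,0
1,0,1,0,3,0
2) 3,1,0,3,3,1
2,0,2,2,3,2
3,3,2,1,1,3
2,2,2,2,0,0
1,0,1,0,3,0
3) 3,1,0,3,3,1
3,1,2,2,3,2
1,0,3,1,1,3
3,3,2,2,0,0
1,0,1,0,3,0
4) 3,1,0,3,3,1
3,1,2,2,3,2
2,0,3,1,1,3
3,3,2,2,0,0
1,0,1,0,3,0
5) 3,1,0,3,3,1
3,1,2,2,3,2
3,0,3,1,1,3
3,3,2,2,0,0
1,0,1,0,3,0
6) 0,2,0,3,3,1
1,2,2,2,3,2
2,2,3,1,1,3
1,0,3,2,0,0
2,1,1,0,3,0
7) 0,2,0,3,3,1
1,2,2,2,3,2
3,2,3,1,1,3
1,0,3,2,0,0
2,1,1,0,3,0
8) 0,2,0,3,3,1
2,2,2,2,3,2
0,3,3,1,1,3
2,0,3,2,0,0
2,1,1,0,3,0
9) 0,2,0,3,3,1
2,2,2,2,3,2
1,3,3,1,1,3
2,0,3,2,0,0
2,1,1,0,3,0

2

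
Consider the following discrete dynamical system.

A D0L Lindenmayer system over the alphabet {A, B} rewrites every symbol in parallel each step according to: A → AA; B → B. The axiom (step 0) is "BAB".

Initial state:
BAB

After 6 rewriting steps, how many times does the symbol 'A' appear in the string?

64

k=0  BAB
k=1  BAAB
k=2  BAAAAB
k=3  BAAAAAAAAB
k=4  BAAAAAAAAAAAAAAAAB
k=5  BAAAAAAAAAAAAAAAAAAAAAAAAAAAAAAAAB
k=6  BAAAAAAAAAAAAAAAAAAAAAAAAAAAAAAAAAAAAAAAAAAAAAAAAAAAAAAAAAAAAAAAAB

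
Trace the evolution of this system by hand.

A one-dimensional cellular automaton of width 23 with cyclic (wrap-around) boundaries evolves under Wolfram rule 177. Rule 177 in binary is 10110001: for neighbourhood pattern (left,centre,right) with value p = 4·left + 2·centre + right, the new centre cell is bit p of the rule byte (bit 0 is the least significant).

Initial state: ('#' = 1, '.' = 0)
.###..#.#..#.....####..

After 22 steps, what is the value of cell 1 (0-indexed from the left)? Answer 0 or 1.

0) .###..#.#..#.....####..
1) ..#.#..#.#..####..##.##
2) #..#.#..#.#..##.#...#..
3) .#..#.#..#.#...#.##..#.
4) ..#..#.#..#.##..#..#..#
5) #..#..#.#..#..#..#..#..
6) .#..#..#.#..#..#..#..#.
7) ..#..#..#.#..#..#..#..#
8) #..#..#..#.#..#..#..#..
9) .#..#..#..#.#..#..#..#.
10) ..#..#..#..#.#..#..#..#
11) #..#..#..#..#.#..#..#..
12) .#..#..#..#..#.#..#..#.
13) ..#..#..#..#..#.#..#..#
14) #..#..#..#..#..#.#..#..
15) .#..#..#..#..#..#.#..#.
16) ..#..#..#..#..#..#.#..#
17) #..#..#..#..#..#..#.#..
18) .#..#..#..#..#..#..#.#.
19) ..#..#..#..#..#..#..#.#
20) #..#..#..#..#..#..#..#.
21) .#..#..#..#..#..#..#..#
22) #.#..#..#..#..#..#..#..

0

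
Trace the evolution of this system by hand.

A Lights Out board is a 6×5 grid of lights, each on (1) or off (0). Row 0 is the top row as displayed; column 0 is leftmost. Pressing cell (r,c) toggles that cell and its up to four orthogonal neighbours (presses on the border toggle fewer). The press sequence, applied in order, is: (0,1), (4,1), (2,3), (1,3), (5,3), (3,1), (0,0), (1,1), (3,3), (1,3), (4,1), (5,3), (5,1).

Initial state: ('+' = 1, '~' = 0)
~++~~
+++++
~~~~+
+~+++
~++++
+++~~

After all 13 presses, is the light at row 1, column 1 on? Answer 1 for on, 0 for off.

0) ~++~~
+++++
~~~~+
+~+++
~++++
+++~~
1) +~~~~
+~+++
~~~~+
+~+++
~++++
+++~~
2) +~~~~
+~+++
~~~~+
+++++
+~~++
+~+~~
3) +~~~~
+~+~+
~~++~
+++~+
+~~++
+~+~~
4) +~~+~
+~~+~
~~+~~
+++~+
+~~++
+~+~~
5) +~~+~
+~~+~
~~+~~
+++~+
+~~~+
+~~++
6) +~~+~
+~~+~
~++~~
~~~~+
++~~+
+~~++
7) ~+~+~
~~~+~
~++~~
~~~~+
++~~+
+~~++
8) ~~~+~
++++~
~~+~~
~~~~+
++~~+
+~~++
9) ~~~+~
++++~
~~++~
~~++~
++~++
+~~++
10) ~~~~~
++~~+
~~+~~
~~++~
++~++
+~~++
11) ~~~~~
++~~+
~~+~~
~+++~
~~+++
++~++
12) ~~~~~
++~~+
~~+~~
~+++~
~~+~+
+++~~
13) ~~~~~
++~~+
~~+~~
~+++~
~++~+
~~~~~

1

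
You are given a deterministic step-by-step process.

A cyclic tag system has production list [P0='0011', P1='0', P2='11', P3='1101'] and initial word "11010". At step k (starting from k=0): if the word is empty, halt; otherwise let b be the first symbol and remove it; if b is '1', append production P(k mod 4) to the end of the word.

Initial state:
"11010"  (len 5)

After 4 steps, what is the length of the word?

k=0  "11010"  (len 5)
k=1  "10100011"  (len 8)
k=2  "01000110"  (len 8)
k=3  "1000110"  (len 7)
k=4  "0001101101"  (len 10)

10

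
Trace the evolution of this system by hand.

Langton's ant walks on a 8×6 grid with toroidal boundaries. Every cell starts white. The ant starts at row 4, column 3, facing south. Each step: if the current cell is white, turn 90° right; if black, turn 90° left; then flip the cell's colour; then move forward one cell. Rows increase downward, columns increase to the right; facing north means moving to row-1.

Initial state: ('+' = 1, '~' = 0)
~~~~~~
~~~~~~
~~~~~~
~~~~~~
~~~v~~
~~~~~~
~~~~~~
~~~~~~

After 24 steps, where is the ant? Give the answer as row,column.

2,5

t=0: ~~~~~~
~~~~~~
~~~~~~
~~~~~~
~~~v~~
~~~~~~
~~~~~~
~~~~~~
t=1: ~~~~~~
~~~~~~
~~~~~~
~~~~~~
~~<+~~
~~~~~~
~~~~~~
~~~~~~
t=2: ~~~~~~
~~~~~~
~~~~~~
~~^~~~
~~++~~
~~~~~~
~~~~~~
~~~~~~
t=3: ~~~~~~
~~~~~~
~~~~~~
~~+>~~
~~++~~
~~~~~~
~~~~~~
~~~~~~
t=4: ~~~~~~
~~~~~~
~~~~~~
~~++~~
~~+v~~
~~~~~~
~~~~~~
~~~~~~
t=5: ~~~~~~
~~~~~~
~~~~~~
~~++~~
~~+~>~
~~~~~~
~~~~~~
~~~~~~
t=6: ~~~~~~
~~~~~~
~~~~~~
~~++~~
~~+~+~
~~~~v~
~~~~~~
~~~~~~
t=7: ~~~~~~
~~~~~~
~~~~~~
~~++~~
~~+~+~
~~~<+~
~~~~~~
~~~~~~
t=8: ~~~~~~
~~~~~~
~~~~~~
~~++~~
~~+^+~
~~~++~
~~~~~~
~~~~~~
t=9: ~~~~~~
~~~~~~
~~~~~~
~~++~~
~~++>~
~~~++~
~~~~~~
~~~~~~
t=10: ~~~~~~
~~~~~~
~~~~~~
~~++^~
~~++~~
~~~++~
~~~~~~
~~~~~~
t=11: ~~~~~~
~~~~~~
~~~~~~
~~+++>
~~++~~
~~~++~
~~~~~~
~~~~~~
t=12: ~~~~~~
~~~~~~
~~~~~~
~~++++
~~++~v
~~~++~
~~~~~~
~~~~~~
t=13: ~~~~~~
~~~~~~
~~~~~~
~~++++
~~++<+
~~~++~
~~~~~~
~~~~~~
t=14: ~~~~~~
~~~~~~
~~~~~~
~~++^+
~~++++
~~~++~
~~~~~~
~~~~~~
t=15: ~~~~~~
~~~~~~
~~~~~~
~~+<~+
~~++++
~~~++~
~~~~~~
~~~~~~
t=16: ~~~~~~
~~~~~~
~~~~~~
~~+~~+
~~+v++
~~~++~
~~~~~~
~~~~~~
t=17: ~~~~~~
~~~~~~
~~~~~~
~~+~~+
~~+~>+
~~~++~
~~~~~~
~~~~~~
t=18: ~~~~~~
~~~~~~
~~~~~~
~~+~^+
~~+~~+
~~~++~
~~~~~~
~~~~~~
t=19: ~~~~~~
~~~~~~
~~~~~~
~~+~+>
~~+~~+
~~~++~
~~~~~~
~~~~~~
t=20: ~~~~~~
~~~~~~
~~~~~^
~~+~+~
~~+~~+
~~~++~
~~~~~~
~~~~~~
t=21: ~~~~~~
~~~~~~
>~~~~+
~~+~+~
~~+~~+
~~~++~
~~~~~~
~~~~~~
t=22: ~~~~~~
~~~~~~
+~~~~+
v~+~+~
~~+~~+
~~~++~
~~~~~~
~~~~~~
t=23: ~~~~~~
~~~~~~
+~~~~+
+~+~+<
~~+~~+
~~~++~
~~~~~~
~~~~~~
t=24: ~~~~~~
~~~~~~
+~~~~^
+~+~++
~~+~~+
~~~++~
~~~~~~
~~~~~~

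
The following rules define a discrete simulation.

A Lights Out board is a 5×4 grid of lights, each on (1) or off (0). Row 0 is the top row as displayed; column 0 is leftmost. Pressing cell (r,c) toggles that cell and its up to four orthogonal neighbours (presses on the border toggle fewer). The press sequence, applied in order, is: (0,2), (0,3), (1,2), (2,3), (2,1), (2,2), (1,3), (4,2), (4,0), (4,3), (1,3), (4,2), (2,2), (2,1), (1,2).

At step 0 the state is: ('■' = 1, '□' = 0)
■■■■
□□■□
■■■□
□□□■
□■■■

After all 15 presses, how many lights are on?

9

t=0: ■■■■
□□■□
■■■□
□□□■
□■■■
t=1: ■□□□
□□□□
■■■□
□□□■
□■■■
t=2: ■□■■
□□□■
■■■□
□□□■
□■■■
t=3: ■□□■
□■■□
■■□□
□□□■
□■■■
t=4: ■□□■
□■■■
■■■■
□□□□
□■■■
t=5: ■□□■
□□■■
□□□■
□■□□
□■■■
t=6: ■□□■
□□□■
□■■□
□■■□
□■■■
t=7: ■□□□
□□■□
□■■■
□■■□
□■■■
t=8: ■□□□
□□■□
□■■■
□■□□
□□□□
t=9: ■□□□
□□■□
□■■■
■■□□
■■□□
t=10: ■□□□
□□■□
□■■■
■■□■
■■■■
t=11: ■□□■
□□□■
□■■□
■■□■
■■■■
t=12: ■□□■
□□□■
□■■□
■■■■
■□□□
t=13: ■□□■
□□■■
□□□■
■■□■
■□□□
t=14: ■□□■
□■■■
■■■■
■□□■
■□□□
t=15: ■□■■
□□□□
■■□■
■□□■
■□□□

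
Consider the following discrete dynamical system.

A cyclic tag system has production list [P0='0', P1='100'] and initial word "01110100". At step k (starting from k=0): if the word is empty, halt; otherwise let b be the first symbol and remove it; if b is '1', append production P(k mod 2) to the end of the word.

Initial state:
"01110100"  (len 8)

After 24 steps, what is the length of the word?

0

gen 0: "01110100"  (len 8)
gen 1: "1110100"  (len 7)
gen 2: "110100100"  (len 9)
gen 3: "101001000"  (len 9)
gen 4: "01001000100"  (len 11)
gen 5: "1001000100"  (len 10)
gen 6: "001000100100"  (len 12)
gen 7: "01000100100"  (len 11)
gen 8: "1000100100"  (len 10)
gen 9: "0001001000"  (len 10)
gen 10: "001001000"  (len 9)
gen 11: "01001000"  (len 8)
gen 12: "1001000"  (len 7)
gen 13: "0010000"  (len 7)
gen 14: "010000"  (len 6)
gen 15: "10000"  (len 5)
gen 16: "0000100"  (len 7)
gen 17: "000100"  (len 6)
gen 18: "00100"  (len 5)
gen 19: "0100"  (len 4)
gen 20: "100"  (len 3)
gen 21: "000"  (len 3)
gen 22: "00"  (len 2)
gen 23: "0"  (len 1)
gen 24: (halted — word empty)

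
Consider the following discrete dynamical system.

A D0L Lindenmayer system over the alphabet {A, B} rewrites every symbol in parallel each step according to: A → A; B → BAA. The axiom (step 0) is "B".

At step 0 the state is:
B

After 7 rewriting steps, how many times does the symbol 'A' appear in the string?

14

t=0: B
t=1: BAA
t=2: BAAAA
t=3: BAAAAAA
t=4: BAAAAAAAA
t=5: BAAAAAAAAAA
t=6: BAAAAAAAAAAAA
t=7: BAAAAAAAAAAAAAA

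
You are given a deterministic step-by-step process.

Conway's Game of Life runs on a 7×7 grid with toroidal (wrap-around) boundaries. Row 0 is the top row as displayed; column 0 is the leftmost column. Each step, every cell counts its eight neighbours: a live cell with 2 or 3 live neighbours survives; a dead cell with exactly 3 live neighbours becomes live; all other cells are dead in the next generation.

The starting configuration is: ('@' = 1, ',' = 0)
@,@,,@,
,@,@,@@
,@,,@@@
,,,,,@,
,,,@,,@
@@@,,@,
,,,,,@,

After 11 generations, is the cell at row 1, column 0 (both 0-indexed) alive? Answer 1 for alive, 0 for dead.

0

[0] @,@,,@,
,@,@,@@
,@,,@@@
,,,,,@,
,,,@,,@
@@@,,@,
,,,,,@,
[1] @@@,,@,
,@,@,,,
,,@,,,,
@,,,,,,
@@@,@@@
@@@,@@,
@,@,@@,
[2] @,,,,@,
@,,@,,,
,@@,,,,
@,@@,@,
,,@,@,,
,,,,,,,
,,,,,,,
[3] ,,,,,,@
@,@,,,@
@,,,@,@
,,,,@,,
,@@,@,,
,,,,,,,
,,,,,,,
[4] @,,,,,@
,@,,,,,
@@,@,,@
@@,,@,,
,,,@,,,
,,,,,,,
,,,,,,,
[5] @,,,,,,
,@@,,,,
,,,,,,@
,@,@@,@
,,,,,,,
,,,,,,,
,,,,,,,
[6] ,@,,,,,
@@,,,,,
,@,@,@,
@,,,,@,
,,,,,,,
,,,,,,,
,,,,,,,
[7] @@,,,,,
@@,,,,,
,@@,@,,
,,,,@,@
,,,,,,,
,,,,,,,
,,,,,,,
[8] @@,,,,,
,,,,,,,
,@@@,@,
,,,@,@,
,,,,,,,
,,,,,,,
,,,,,,,
[9] ,,,,,,,
@,,,,,,
,,@@,,,
,,,@,,,
,,,,,,,
,,,,,,,
,,,,,,,
[10] ,,,,,,,
,,,,,,,
,,@@,,,
,,@@,,,
,,,,,,,
,,,,,,,
,,,,,,,
[11] ,,,,,,,
,,,,,,,
,,@@,,,
,,@@,,,
,,,,,,,
,,,,,,,
,,,,,,,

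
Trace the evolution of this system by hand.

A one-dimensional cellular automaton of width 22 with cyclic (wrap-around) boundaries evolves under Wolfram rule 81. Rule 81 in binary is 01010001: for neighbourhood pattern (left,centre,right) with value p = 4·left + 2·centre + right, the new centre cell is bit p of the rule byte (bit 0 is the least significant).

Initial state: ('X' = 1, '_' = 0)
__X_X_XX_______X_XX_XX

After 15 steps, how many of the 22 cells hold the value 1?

11

[0] __X_X_XX_______X_XX_XX
[1] X______XXXXXXX____X__X
[2] XXXXXX_______XXXX__X__
[3] _____XXXXXXX____XX__X_
[4] XXXX_______XXXX__XX__X
[5] ___XXXXXXX____XX__XX__
[6] XX_______XXXX__XX__XXX
[7] _XXXXXXX____XX__XX____
[8] _______XXXX__XX__XXXXX
[9] XXXXXX____XX__XX_____X
[10] _____XXXX__XX__XXXXX__
[11] XXXX____XX__XX_____XXX
[12] ___XXXX__XX__XXXXX____
[13] XX____XX__XX_____XXXXX
[14] _XXXX__XX__XXXXX______
[15] ____XX__XX_____XXXXXXX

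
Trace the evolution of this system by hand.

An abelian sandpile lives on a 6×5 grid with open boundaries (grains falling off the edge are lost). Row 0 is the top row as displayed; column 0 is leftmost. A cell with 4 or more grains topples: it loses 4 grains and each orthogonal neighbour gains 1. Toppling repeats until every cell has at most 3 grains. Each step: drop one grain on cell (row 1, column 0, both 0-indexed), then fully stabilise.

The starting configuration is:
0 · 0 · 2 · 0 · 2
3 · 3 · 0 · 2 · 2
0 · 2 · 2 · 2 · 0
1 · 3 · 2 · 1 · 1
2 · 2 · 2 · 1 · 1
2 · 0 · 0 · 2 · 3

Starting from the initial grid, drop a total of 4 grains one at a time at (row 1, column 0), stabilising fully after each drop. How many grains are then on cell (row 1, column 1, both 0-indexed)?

t=0: 0 · 0 · 2 · 0 · 2
3 · 3 · 0 · 2 · 2
0 · 2 · 2 · 2 · 0
1 · 3 · 2 · 1 · 1
2 · 2 · 2 · 1 · 1
2 · 0 · 0 · 2 · 3
t=1: 1 · 1 · 2 · 0 · 2
1 · 0 · 1 · 2 · 2
1 · 3 · 2 · 2 · 0
1 · 3 · 2 · 1 · 1
2 · 2 · 2 · 1 · 1
2 · 0 · 0 · 2 · 3
t=2: 1 · 1 · 2 · 0 · 2
2 · 0 · 1 · 2 · 2
1 · 3 · 2 · 2 · 0
1 · 3 · 2 · 1 · 1
2 · 2 · 2 · 1 · 1
2 · 0 · 0 · 2 · 3
t=3: 1 · 1 · 2 · 0 · 2
3 · 0 · 1 · 2 · 2
1 · 3 · 2 · 2 · 0
1 · 3 · 2 · 1 · 1
2 · 2 · 2 · 1 · 1
2 · 0 · 0 · 2 · 3
t=4: 2 · 1 · 2 · 0 · 2
0 · 1 · 1 · 2 · 2
2 · 3 · 2 · 2 · 0
1 · 3 · 2 · 1 · 1
2 · 2 · 2 · 1 · 1
2 · 0 · 0 · 2 · 3

1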